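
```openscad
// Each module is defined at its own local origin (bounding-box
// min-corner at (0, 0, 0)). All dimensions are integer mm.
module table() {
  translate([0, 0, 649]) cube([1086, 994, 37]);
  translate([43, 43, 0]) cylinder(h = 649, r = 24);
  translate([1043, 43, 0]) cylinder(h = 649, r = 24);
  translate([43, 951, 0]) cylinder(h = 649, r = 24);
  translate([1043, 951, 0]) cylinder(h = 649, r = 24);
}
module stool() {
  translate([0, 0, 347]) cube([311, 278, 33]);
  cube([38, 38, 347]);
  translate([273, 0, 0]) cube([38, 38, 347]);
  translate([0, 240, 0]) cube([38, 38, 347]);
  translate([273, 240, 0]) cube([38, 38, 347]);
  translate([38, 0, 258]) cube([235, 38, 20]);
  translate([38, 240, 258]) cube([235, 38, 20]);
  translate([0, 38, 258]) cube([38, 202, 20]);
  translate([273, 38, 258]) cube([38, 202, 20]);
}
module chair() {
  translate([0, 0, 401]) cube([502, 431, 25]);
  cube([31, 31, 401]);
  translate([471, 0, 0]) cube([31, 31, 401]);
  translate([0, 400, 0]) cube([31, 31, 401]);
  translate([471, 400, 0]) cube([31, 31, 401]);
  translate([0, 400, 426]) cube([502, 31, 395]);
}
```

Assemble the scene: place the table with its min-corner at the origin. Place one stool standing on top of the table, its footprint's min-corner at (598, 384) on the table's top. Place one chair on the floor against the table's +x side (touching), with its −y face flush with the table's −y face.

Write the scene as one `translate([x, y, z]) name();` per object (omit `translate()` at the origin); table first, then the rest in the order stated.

table();
translate([598, 384, 686]) stool();
translate([1086, 0, 0]) chair();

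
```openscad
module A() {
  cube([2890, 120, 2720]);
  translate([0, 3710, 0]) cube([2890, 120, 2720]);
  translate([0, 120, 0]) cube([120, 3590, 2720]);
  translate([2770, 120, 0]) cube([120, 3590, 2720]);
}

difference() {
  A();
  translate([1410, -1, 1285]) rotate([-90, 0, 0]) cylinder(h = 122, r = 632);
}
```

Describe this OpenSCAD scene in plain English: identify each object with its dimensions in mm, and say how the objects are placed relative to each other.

A is the wall frame of a small rectangular building: four walls, each 2720 mm tall and 120 mm thick, enclosing a footprint 2890 mm (x) by 3830 mm (y) outside-to-outside, with no floor or roof. The front and back walls (the −y and +y sides) span the full width; the two side walls fit between them.

The house frame has a circular hole of radius 632 mm through its front wall, centred at (x = 1410, z = 1285).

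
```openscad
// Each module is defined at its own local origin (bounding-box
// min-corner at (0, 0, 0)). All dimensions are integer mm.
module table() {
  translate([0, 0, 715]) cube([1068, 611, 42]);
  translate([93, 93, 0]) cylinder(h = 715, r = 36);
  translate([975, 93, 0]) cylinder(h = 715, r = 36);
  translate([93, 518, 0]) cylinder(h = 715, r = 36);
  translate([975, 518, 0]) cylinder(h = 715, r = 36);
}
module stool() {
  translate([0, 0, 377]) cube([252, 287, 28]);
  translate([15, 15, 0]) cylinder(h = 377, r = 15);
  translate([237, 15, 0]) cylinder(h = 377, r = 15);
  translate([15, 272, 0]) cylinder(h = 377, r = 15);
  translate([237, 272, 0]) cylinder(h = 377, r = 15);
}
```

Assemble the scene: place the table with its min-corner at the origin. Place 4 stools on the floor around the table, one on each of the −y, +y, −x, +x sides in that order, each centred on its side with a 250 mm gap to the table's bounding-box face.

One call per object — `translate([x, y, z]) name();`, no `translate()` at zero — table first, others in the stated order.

table();
translate([408, -537, 0]) stool();
translate([408, 861, 0]) stool();
translate([-502, 162, 0]) stool();
translate([1318, 162, 0]) stool();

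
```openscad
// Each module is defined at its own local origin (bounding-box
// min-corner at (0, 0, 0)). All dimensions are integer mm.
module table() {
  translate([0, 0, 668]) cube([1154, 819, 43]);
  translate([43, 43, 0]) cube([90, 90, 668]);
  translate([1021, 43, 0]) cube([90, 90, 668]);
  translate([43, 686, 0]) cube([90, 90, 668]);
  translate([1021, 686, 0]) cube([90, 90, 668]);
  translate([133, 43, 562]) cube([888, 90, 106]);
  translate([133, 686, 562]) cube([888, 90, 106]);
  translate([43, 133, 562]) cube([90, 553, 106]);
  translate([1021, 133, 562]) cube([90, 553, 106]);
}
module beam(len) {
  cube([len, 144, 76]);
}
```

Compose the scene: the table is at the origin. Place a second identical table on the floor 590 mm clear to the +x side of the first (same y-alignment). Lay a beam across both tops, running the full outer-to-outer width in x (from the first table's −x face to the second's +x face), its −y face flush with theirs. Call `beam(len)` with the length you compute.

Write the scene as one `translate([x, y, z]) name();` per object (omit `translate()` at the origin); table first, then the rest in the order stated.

table();
translate([1744, 0, 0]) table();
translate([0, 0, 711]) beam(2898);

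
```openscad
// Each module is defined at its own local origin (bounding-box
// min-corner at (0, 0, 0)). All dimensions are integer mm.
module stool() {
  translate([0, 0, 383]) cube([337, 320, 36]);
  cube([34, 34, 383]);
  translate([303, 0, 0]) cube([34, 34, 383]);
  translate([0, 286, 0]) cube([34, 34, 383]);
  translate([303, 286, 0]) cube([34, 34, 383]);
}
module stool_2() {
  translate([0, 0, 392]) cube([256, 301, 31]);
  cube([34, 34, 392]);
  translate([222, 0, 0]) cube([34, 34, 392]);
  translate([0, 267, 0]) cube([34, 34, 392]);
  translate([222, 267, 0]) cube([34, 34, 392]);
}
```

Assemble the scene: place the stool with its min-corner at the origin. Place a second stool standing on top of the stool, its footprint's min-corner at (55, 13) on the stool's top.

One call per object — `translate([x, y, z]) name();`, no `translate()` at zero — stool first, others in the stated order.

stool();
translate([55, 13, 419]) stool_2();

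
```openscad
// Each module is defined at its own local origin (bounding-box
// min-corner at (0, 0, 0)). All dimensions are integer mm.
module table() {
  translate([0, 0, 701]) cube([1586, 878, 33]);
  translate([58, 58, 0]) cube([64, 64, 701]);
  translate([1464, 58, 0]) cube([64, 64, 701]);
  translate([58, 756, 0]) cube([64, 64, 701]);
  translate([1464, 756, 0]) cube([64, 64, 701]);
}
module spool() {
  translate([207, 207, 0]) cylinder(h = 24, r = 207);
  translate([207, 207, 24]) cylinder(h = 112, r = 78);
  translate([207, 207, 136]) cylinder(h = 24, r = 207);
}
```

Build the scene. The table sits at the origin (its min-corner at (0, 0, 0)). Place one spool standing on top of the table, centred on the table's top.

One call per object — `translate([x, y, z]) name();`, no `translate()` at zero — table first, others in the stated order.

table();
translate([586, 232, 734]) spool();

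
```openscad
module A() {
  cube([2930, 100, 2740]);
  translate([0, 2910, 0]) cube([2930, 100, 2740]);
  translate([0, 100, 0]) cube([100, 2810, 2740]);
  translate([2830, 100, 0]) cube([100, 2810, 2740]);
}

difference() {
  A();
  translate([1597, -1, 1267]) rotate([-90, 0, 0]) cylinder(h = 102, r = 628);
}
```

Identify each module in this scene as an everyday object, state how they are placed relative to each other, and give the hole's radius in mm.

A is a house frame. The house frame has a circular hole through its front wall. The hole's radius is 628 mm.

The subtracted cylinder has r = 628 mm.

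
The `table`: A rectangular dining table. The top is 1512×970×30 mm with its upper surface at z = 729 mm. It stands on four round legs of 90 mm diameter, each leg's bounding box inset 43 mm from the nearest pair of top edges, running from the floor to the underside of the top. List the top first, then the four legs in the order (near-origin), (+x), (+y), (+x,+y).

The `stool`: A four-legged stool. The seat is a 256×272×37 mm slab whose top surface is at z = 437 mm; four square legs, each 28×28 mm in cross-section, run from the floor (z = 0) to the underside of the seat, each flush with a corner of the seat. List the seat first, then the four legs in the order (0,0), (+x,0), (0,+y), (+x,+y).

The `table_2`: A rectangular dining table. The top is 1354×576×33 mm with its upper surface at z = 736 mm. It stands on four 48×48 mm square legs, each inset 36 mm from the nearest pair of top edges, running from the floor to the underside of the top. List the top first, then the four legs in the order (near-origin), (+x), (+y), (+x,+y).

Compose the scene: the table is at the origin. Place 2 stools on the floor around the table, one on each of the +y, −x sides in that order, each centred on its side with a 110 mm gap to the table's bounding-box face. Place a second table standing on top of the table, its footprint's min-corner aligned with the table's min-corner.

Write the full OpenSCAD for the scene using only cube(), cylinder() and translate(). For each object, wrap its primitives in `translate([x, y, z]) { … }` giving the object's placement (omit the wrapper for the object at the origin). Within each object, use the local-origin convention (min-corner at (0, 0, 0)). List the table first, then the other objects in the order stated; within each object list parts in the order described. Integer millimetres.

translate([0, 0, 699]) cube([1512, 970, 30]);
translate([88, 88, 0]) cylinder(h = 699, r = 45);
translate([1424, 88, 0]) cylinder(h = 699, r = 45);
translate([88, 882, 0]) cylinder(h = 699, r = 45);
translate([1424, 882, 0]) cylinder(h = 699, r = 45);
translate([628, 1080, 0]) {
  translate([0, 0, 400]) cube([256, 272, 37]);
  cube([28, 28, 400]);
  translate([228, 0, 0]) cube([28, 28, 400]);
  translate([0, 244, 0]) cube([28, 28, 400]);
  translate([228, 244, 0]) cube([28, 28, 400]);
}
translate([-366, 349, 0]) {
  translate([0, 0, 400]) cube([256, 272, 37]);
  cube([28, 28, 400]);
  translate([228, 0, 0]) cube([28, 28, 400]);
  translate([0, 244, 0]) cube([28, 28, 400]);
  translate([228, 244, 0]) cube([28, 28, 400]);
}
translate([0, 0, 729]) {
  translate([0, 0, 703]) cube([1354, 576, 33]);
  translate([36, 36, 0]) cube([48, 48, 703]);
  translate([1270, 36, 0]) cube([48, 48, 703]);
  translate([36, 492, 0]) cube([48, 48, 703]);
  translate([1270, 492, 0]) cube([48, 48, 703]);
}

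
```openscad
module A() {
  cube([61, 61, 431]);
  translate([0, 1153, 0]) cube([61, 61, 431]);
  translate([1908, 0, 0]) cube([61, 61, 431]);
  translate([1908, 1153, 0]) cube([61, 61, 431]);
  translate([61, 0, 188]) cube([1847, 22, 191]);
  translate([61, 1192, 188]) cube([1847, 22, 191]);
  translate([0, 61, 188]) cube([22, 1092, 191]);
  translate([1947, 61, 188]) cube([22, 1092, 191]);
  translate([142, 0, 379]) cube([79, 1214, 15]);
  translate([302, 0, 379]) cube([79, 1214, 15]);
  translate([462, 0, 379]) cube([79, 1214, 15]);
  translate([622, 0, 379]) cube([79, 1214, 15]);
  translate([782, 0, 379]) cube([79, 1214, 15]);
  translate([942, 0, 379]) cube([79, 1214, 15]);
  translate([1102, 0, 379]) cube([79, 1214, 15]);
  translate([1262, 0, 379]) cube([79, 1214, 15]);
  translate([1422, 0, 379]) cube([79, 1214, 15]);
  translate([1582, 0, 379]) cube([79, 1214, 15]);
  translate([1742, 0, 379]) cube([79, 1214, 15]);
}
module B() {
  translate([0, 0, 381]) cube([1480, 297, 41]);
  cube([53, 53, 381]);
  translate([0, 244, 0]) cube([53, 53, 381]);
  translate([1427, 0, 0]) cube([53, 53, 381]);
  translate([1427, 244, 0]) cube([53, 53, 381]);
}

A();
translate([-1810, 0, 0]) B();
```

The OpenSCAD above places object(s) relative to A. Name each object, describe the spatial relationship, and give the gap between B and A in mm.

The bench's nearest face is 330 mm from the bed frame's −x face.

A is a bed frame. B is a bench. The bench is on the floor beside the bed frame on its −x side. The gap between the bench and the bed frame is 330 mm.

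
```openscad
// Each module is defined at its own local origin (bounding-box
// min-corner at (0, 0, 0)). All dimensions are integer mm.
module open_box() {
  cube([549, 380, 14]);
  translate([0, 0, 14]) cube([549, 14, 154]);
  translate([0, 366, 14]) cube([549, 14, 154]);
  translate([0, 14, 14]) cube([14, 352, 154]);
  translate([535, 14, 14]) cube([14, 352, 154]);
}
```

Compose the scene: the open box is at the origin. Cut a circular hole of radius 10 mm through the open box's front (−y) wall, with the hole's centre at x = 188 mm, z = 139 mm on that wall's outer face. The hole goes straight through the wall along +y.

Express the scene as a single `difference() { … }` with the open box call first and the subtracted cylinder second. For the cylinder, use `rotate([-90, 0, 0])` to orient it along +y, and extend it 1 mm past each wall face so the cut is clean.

difference() {
  open_box();
  translate([188, -1, 139]) rotate([-90, 0, 0]) cylinder(h = 16, r = 10);
}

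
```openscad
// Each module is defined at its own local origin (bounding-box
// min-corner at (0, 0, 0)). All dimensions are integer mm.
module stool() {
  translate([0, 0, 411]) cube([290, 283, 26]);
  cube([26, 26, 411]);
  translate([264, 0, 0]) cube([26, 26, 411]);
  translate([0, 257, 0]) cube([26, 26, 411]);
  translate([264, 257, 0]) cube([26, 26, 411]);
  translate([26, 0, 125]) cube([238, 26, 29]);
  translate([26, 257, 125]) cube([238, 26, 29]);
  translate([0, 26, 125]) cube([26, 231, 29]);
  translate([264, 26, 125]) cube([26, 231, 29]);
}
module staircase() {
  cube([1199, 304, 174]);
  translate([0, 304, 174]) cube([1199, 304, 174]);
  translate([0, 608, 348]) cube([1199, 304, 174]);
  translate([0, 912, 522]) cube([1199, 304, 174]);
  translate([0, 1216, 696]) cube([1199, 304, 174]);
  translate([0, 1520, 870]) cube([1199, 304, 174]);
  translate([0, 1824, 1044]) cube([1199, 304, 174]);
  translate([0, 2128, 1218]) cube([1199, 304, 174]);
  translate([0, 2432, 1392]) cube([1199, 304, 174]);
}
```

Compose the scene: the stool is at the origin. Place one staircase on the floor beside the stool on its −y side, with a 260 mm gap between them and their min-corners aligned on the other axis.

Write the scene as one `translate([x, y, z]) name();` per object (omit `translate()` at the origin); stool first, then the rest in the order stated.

stool();
translate([0, -2996, 0]) staircase();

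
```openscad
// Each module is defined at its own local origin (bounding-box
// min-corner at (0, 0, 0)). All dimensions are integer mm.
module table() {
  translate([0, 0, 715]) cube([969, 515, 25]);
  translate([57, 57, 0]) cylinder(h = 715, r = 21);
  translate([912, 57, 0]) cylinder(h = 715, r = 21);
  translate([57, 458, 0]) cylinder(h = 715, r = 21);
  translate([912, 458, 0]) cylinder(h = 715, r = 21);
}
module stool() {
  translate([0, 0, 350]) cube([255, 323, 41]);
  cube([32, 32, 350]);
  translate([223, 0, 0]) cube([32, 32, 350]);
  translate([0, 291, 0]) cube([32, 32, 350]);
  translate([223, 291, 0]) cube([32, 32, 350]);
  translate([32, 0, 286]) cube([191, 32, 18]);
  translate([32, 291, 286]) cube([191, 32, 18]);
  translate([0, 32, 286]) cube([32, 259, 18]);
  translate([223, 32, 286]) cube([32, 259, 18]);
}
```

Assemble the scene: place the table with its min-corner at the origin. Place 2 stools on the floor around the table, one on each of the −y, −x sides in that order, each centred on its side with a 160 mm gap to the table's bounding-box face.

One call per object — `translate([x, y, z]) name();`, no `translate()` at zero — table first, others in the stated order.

table();
translate([357, -483, 0]) stool();
translate([-415, 96, 0]) stool();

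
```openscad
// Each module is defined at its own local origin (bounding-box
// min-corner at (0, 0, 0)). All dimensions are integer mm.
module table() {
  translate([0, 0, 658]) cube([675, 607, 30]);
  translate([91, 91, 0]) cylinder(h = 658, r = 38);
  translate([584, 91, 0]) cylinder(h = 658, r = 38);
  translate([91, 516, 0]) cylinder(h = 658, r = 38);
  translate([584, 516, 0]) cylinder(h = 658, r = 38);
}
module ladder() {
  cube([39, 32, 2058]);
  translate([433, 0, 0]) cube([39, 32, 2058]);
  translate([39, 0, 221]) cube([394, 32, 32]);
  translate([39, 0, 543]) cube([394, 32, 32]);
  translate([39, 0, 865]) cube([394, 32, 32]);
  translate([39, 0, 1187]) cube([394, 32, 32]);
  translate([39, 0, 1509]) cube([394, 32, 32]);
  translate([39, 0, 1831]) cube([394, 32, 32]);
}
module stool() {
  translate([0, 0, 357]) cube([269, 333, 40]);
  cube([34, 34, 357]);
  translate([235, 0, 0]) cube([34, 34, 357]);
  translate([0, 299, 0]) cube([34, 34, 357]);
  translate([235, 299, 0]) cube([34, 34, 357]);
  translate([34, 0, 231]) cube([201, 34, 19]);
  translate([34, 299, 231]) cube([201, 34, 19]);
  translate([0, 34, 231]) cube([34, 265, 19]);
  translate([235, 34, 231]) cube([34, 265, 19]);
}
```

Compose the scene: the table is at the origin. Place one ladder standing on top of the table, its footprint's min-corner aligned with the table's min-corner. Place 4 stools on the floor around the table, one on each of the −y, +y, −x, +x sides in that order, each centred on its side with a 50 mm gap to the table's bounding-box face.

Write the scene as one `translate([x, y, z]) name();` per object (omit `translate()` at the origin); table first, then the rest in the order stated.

table();
translate([0, 0, 688]) ladder();
translate([203, -383, 0]) stool();
translate([203, 657, 0]) stool();
translate([-319, 137, 0]) stool();
translate([725, 137, 0]) stool();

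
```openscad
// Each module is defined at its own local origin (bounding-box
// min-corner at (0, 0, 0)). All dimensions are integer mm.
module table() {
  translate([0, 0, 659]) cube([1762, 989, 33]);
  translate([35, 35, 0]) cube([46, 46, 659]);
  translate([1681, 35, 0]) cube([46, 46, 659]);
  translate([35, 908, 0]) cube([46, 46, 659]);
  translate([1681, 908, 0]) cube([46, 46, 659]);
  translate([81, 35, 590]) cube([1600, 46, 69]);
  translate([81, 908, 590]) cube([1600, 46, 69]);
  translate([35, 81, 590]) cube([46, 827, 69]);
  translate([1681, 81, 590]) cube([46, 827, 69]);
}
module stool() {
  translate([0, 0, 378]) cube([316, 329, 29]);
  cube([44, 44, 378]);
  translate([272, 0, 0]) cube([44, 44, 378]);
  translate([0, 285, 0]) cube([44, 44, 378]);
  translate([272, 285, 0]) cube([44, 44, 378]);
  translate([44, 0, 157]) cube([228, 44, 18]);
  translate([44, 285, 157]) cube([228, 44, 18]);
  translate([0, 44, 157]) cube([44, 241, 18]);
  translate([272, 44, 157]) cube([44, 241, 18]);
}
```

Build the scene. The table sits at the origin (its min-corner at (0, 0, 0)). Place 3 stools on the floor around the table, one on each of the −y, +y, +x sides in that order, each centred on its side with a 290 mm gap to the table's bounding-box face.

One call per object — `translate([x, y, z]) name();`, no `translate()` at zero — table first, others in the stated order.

table();
translate([723, -619, 0]) stool();
translate([723, 1279, 0]) stool();
translate([2052, 330, 0]) stool();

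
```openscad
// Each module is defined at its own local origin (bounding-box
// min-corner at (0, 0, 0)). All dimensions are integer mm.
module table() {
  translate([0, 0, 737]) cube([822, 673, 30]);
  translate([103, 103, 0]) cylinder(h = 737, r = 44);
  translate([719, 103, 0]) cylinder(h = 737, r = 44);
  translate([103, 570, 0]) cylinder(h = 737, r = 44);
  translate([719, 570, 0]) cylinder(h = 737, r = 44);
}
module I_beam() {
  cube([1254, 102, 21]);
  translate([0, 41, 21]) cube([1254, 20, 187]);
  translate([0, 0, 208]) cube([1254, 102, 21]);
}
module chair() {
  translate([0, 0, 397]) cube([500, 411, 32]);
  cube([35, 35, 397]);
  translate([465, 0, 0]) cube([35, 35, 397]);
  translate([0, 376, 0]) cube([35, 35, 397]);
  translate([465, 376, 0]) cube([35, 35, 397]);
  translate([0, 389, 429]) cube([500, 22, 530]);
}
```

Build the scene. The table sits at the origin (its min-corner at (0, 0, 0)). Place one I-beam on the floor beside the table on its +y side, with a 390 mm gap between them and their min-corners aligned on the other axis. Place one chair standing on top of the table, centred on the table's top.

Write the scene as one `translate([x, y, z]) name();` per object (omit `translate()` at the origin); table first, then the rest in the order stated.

table();
translate([0, 1063, 0]) I_beam();
translate([161, 131, 767]) chair();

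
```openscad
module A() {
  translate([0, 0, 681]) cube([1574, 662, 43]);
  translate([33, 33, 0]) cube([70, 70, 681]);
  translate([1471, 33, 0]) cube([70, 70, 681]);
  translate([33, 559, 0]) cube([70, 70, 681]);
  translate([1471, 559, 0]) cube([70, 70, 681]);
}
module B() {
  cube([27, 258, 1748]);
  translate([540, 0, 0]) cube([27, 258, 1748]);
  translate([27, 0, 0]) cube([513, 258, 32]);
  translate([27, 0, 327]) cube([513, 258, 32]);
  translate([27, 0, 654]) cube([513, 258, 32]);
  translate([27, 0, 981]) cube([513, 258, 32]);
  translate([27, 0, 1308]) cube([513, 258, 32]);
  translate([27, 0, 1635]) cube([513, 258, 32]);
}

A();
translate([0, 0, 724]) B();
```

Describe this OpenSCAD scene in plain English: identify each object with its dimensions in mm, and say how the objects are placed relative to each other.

A is a table with a 1574×662 mm rectangular top, 43 mm thick, top surface at z = 724 mm, supported by four 70×70 mm square legs, each inset 33 mm from the nearest pair of top edges, running from the floor.

B is a bookshelf 567 mm wide overall, 258 mm deep and 1748 mm tall. The two sides are 27 mm thick vertical panels. 6 horizontal shelves of 32 mm thickness span between the inner faces of the sides; the lowest shelf sits on the floor and shelves are stacked with a clear vertical gap of 295 mm between each pair.

The bookshelf is on top of the table.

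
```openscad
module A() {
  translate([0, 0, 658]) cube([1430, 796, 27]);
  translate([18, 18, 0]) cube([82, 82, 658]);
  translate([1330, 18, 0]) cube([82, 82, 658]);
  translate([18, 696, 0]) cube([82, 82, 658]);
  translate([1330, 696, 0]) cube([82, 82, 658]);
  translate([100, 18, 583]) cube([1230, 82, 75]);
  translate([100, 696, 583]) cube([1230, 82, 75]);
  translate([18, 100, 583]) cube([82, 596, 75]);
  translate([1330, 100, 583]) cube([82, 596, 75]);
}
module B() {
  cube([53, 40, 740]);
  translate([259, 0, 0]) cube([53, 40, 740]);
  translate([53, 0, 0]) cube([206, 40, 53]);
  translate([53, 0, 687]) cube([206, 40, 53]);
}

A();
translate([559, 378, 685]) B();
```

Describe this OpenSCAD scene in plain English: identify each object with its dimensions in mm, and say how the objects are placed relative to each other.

A is a table: top 1430 mm (x) × 796 mm (y), 27 mm thick, upper face at z = 685 mm, on four 82×82 mm square legs, each inset 18 mm from the nearest pair of top edges, running from z = 0 to the bottom of the top. Four apron rails, 82 mm thick and 75 mm tall, run between adjacent legs with their top edges flush with the underside of the top and their outer faces flush with the legs' outer faces.

B is a rectangular picture frame lying in the x–z plane (depth along y). The opening is 206 mm wide (x) by 634 mm tall (z), surrounded by a border 53 mm wide on all four sides. The frame is 40 mm deep and is made of two full-height vertical stiles with two horizontal rails fitted between them.

The picture frame is on top of the table, centred.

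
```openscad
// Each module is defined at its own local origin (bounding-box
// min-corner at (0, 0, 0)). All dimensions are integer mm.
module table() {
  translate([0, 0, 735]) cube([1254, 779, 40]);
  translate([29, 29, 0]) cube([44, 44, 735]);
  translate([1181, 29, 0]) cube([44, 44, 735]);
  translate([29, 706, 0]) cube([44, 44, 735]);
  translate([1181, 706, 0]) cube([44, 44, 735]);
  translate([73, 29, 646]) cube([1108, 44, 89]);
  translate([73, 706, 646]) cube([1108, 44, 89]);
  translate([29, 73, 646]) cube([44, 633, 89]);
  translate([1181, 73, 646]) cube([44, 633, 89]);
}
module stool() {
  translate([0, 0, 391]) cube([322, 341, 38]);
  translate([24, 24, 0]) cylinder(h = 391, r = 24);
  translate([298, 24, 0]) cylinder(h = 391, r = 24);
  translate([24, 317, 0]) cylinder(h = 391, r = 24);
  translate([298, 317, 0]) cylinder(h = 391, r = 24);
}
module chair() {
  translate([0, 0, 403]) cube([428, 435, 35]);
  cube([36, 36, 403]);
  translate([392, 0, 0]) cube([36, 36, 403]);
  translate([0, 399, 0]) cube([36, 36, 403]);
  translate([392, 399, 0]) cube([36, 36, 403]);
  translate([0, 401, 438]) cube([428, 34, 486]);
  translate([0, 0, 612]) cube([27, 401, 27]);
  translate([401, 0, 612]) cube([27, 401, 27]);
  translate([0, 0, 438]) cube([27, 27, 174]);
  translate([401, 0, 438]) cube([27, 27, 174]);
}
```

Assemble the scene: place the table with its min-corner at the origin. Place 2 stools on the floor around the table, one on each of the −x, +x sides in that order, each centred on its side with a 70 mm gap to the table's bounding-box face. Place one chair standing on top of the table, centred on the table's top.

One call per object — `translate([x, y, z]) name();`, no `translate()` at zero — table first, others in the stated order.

table();
translate([-392, 219, 0]) stool();
translate([1324, 219, 0]) stool();
translate([413, 172, 775]) chair();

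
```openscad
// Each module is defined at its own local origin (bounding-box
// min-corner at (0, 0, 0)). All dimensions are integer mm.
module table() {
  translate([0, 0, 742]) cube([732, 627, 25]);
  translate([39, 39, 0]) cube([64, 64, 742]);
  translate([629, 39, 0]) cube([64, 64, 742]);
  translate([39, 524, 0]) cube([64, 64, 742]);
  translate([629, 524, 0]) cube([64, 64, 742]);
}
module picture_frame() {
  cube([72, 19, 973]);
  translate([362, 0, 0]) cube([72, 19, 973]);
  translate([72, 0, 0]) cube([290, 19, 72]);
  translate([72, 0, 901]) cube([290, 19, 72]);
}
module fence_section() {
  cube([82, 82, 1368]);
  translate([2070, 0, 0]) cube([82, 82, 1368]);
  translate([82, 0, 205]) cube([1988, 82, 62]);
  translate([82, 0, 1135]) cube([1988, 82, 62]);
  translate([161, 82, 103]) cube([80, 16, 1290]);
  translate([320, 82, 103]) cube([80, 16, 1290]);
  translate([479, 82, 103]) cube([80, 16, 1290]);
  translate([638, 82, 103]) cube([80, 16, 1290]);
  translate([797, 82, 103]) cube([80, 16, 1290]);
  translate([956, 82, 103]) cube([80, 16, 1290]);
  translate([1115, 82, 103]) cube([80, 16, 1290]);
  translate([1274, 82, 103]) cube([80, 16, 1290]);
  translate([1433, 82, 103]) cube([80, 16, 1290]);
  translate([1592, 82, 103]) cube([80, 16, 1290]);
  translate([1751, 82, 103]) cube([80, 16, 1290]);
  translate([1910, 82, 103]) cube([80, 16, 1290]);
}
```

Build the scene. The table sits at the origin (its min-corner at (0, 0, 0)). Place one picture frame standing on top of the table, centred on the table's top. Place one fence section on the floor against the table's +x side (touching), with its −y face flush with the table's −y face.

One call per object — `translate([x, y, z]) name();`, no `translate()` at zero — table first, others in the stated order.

table();
translate([149, 304, 767]) picture_frame();
translate([732, 0, 0]) fence_section();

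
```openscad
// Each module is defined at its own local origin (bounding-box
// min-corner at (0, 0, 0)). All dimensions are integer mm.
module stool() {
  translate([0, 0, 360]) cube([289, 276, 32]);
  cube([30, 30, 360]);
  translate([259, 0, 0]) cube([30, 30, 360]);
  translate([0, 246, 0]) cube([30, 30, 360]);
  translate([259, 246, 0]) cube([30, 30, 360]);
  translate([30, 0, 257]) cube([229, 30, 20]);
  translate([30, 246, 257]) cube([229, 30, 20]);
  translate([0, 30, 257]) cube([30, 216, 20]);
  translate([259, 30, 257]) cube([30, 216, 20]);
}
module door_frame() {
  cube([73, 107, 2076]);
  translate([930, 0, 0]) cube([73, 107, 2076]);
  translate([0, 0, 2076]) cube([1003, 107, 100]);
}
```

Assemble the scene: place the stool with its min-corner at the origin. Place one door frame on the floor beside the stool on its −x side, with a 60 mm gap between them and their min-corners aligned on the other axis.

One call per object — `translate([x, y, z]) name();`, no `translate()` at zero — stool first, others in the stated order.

stool();
translate([-1063, 0, 0]) door_frame();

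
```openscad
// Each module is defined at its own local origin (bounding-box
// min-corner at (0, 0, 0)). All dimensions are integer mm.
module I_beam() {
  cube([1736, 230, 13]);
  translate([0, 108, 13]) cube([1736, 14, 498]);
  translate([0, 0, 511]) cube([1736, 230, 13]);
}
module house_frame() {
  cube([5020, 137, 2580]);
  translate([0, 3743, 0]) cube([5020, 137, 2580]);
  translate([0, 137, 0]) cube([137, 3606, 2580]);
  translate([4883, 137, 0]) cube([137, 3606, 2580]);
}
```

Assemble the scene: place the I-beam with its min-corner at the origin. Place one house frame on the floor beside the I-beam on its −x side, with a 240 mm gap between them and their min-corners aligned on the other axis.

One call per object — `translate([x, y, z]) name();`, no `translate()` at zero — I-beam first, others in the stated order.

I_beam();
translate([-5260, 0, 0]) house_frame();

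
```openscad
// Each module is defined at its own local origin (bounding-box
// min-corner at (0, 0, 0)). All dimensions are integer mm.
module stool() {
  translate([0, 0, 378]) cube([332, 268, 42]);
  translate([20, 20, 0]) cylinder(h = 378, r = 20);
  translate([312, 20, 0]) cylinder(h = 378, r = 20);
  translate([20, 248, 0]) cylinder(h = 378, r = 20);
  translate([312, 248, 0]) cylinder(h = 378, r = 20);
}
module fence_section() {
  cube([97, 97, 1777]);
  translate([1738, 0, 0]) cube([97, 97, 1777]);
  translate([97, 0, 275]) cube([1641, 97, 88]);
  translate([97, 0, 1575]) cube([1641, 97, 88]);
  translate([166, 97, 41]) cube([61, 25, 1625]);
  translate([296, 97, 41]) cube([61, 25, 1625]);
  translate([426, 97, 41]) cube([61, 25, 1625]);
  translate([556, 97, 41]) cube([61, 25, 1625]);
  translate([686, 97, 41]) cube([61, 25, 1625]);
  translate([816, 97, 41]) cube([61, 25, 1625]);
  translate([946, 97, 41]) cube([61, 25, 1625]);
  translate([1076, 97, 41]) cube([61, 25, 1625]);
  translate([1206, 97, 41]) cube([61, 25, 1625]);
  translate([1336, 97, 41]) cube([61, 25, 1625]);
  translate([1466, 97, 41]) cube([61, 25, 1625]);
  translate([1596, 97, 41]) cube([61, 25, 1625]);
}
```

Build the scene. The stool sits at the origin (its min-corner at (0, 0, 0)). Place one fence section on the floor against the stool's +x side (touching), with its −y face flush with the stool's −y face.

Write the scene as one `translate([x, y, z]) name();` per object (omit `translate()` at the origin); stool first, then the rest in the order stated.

stool();
translate([332, 0, 0]) fence_section();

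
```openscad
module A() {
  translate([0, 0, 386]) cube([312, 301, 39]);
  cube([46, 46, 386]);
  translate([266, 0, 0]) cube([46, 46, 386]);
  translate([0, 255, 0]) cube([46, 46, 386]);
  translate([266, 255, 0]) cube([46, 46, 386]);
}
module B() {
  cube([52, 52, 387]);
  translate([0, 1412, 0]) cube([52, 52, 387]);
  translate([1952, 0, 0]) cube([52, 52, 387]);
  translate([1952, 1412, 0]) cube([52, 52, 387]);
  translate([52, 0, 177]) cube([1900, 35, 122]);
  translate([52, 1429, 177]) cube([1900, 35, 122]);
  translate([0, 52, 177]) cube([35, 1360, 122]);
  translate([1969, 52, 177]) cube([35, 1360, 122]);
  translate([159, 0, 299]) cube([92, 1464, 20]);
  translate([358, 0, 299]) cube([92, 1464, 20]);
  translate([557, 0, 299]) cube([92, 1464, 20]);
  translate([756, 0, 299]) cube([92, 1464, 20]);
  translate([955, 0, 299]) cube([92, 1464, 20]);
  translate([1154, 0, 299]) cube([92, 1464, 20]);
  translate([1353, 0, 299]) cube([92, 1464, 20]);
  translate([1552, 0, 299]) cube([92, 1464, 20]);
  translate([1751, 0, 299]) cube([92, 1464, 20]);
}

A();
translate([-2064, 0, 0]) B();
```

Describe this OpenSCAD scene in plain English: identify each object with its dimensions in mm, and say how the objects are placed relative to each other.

A is a simple wooden stool: a rectangular seat 312 mm (x) by 301 mm (y), 39 mm thick, top face at z = 425 mm, on four square legs, each 46×46 mm in cross-section. The legs rest on z = 0, each flush with a corner of the seat.

B is a bed frame 2004 mm long (x) by 1464 mm wide (y). Four 52×52 mm corner posts, 387 mm tall, at the corners of the footprint. Four rails of 35 mm thickness and 122 mm height run between adjacent posts with their undersides at z = 177 mm, their outer faces flush with the outside of the frame (the two x-running rails run between the posts' inner faces; the two y-running rails run between the posts' inner faces). 9 slats, each 92 mm wide (x) and 20 mm thick, lie across the top of the two x-running rails, running the full 1464 mm width of the frame in y; the slats are evenly spaced along x between the inner faces of the end posts with equal gaps (rounded down to the nearest mm) at the −x end and between each pair — any rounding remainder accumulates at the +x end.

The bed frame is on the floor beside the stool on its −x side.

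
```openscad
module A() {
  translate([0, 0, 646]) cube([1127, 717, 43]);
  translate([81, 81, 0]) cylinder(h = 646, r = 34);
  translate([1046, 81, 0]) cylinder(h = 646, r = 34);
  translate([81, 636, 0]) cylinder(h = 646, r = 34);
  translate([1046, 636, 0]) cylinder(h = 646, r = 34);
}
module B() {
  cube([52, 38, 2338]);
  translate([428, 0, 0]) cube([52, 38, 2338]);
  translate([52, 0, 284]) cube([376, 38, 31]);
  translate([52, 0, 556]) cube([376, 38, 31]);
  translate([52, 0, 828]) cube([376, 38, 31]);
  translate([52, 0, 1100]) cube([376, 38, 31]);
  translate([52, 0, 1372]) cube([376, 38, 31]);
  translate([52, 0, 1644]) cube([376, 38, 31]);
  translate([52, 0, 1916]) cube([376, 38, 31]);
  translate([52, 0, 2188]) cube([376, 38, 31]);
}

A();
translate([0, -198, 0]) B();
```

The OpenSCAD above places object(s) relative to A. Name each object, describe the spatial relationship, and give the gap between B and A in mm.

The ladder's nearest face is 160 mm from the table's −y face.

A is a table. B is a ladder. The ladder is on the floor beside the table on its −y side. The gap between the ladder and the table is 160 mm.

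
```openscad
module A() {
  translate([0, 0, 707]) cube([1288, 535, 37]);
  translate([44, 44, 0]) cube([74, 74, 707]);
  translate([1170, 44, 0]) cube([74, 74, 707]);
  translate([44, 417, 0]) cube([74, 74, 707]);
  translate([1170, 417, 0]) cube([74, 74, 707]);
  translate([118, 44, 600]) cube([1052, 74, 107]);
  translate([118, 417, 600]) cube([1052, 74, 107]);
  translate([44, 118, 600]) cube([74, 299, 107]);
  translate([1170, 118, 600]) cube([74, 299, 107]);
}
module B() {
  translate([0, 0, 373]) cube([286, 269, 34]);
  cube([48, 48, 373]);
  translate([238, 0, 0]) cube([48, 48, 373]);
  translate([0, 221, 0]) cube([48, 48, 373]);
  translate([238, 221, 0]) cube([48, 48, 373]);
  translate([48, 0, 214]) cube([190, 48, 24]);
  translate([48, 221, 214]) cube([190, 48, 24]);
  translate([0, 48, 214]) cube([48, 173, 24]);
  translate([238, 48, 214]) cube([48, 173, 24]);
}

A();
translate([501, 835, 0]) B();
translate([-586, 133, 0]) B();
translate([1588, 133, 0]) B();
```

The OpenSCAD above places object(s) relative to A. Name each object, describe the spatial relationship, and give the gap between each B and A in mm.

A is a table. B is a stool. Three stools sit around the table at the +y, −x, +x sides. The gap between each stool and the table is 300 mm.

Each stool's nearest face is 300 mm from the table's bounding box.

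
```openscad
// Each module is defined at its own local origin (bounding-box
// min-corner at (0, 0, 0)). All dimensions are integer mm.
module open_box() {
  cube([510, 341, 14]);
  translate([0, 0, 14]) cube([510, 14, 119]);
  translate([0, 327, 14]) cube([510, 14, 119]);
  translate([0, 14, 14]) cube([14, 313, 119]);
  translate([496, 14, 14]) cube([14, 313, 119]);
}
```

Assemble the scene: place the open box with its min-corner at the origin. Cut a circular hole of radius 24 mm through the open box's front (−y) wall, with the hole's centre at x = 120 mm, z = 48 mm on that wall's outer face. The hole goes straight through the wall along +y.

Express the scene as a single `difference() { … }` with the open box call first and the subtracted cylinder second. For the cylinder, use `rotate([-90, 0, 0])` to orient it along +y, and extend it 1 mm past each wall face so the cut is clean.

difference() {
  open_box();
  translate([120, -1, 48]) rotate([-90, 0, 0]) cylinder(h = 16, r = 24);
}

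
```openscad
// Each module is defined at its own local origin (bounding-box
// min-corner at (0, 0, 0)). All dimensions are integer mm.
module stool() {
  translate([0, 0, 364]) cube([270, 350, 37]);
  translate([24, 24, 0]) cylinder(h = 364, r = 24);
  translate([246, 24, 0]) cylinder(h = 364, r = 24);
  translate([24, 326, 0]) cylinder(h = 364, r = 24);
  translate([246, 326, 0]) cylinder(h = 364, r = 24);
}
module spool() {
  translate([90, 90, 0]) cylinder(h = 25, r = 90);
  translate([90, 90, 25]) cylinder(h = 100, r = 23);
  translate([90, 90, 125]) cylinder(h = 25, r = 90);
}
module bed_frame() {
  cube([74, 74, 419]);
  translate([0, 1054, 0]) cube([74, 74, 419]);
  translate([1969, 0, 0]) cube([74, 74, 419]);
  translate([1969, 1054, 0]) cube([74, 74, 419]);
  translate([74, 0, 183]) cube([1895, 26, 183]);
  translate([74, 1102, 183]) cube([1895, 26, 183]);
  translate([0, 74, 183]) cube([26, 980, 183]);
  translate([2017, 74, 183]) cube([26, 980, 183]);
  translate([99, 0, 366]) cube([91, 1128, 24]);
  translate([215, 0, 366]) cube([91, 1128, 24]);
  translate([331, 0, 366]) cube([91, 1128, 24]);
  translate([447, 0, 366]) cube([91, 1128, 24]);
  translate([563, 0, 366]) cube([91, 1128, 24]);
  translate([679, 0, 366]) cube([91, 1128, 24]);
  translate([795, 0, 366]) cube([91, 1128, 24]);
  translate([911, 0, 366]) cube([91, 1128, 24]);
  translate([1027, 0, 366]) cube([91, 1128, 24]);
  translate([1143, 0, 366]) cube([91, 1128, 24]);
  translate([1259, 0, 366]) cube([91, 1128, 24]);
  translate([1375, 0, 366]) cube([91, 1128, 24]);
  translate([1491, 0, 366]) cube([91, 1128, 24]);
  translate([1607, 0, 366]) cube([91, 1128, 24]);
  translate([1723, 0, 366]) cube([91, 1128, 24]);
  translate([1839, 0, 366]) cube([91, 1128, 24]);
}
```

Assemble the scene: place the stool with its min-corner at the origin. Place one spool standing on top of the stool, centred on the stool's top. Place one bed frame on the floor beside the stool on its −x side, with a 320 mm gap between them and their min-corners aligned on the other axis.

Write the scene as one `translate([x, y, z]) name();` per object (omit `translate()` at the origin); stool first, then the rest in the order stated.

stool();
translate([45, 85, 401]) spool();
translate([-2363, 0, 0]) bed_frame();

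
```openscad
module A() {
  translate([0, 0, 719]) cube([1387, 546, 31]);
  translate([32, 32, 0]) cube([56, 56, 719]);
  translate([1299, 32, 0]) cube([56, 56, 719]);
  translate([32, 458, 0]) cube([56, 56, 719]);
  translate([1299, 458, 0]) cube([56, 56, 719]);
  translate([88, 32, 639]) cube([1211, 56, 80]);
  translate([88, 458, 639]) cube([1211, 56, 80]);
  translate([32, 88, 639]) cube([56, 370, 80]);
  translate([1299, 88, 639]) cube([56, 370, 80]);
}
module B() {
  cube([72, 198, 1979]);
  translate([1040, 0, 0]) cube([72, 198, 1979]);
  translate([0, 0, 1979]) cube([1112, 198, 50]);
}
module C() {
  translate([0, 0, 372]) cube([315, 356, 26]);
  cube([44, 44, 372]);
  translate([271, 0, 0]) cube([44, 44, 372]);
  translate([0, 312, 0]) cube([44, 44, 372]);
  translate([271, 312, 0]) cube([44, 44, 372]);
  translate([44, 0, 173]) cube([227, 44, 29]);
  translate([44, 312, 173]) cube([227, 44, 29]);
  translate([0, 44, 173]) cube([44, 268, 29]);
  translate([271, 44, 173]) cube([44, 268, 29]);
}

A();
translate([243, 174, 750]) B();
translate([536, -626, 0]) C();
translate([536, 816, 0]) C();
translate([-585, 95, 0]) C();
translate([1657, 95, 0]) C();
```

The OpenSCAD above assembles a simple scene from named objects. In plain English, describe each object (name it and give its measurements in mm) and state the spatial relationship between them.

A is a rectangular dining table. The top is 1387×546×31 mm with its upper surface at z = 750 mm. It stands on four 56×56 mm square legs, each inset 32 mm from the nearest pair of top edges, running from the floor to the underside of the top. Four apron rails, 56 mm thick and 80 mm tall, run between adjacent legs with their top edges flush with the underside of the top and their outer faces flush with the legs' outer faces.

B is a rectangular door frame: two vertical jambs of 72×198 mm section, 1979 mm tall, with a clear opening 968 mm wide between their inner faces. A header 50 mm tall and 198 mm deep lies on top of the jambs and spans the full outside width.

C is a four-legged stool. The seat is a 315×356×26 mm slab whose top surface is at z = 398 mm; four square legs, each 44×44 mm in cross-section, run from the floor (z = 0) to the underside of the seat, each flush with a corner of the seat. Four stretchers, 44 mm wide and 29 mm tall, connect adjacent legs with their undersides at z = 173 mm, each running between the inner faces of the legs it joins and aligned with the legs' outer faces on the other axis.

The door frame is on top of the table. Four stools sit around the table at the −y, +y, −x, +x sides.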